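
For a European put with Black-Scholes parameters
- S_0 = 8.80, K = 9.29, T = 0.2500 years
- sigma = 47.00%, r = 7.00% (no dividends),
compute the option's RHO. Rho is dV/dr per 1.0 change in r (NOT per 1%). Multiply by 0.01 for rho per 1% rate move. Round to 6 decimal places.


d1 = -0.0386141759; d2 = -0.2736141759
phi(d1) = 0.3986449689; exp(-qT) = 1.0000000000; exp(-rT) = 0.9826522357
N(-d2) = 0.6078094306
Rho = -K*T*exp(-rT)*N(-d2) = -9.2900 * 0.2500 * 0.9826522357 * 0.6078094306 = -1.387149

Answer: Rho = -1.387149


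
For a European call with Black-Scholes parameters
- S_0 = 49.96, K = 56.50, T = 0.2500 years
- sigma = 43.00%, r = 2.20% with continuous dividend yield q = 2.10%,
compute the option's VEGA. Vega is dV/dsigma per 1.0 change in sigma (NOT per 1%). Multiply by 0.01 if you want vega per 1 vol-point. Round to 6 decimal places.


Answer: Vega = 8.903678

Derivation:
d1 = -0.4635137344; d2 = -0.6785137344
phi(d1) = 0.3583084669; exp(-qT) = 0.9947637572; exp(-rT) = 0.9945150973
Vega = S * exp(-qT) * phi(d1) * sqrt(T) = 49.9600 * 0.9947637572 * 0.3583084669 * 0.5000000000 = 8.903678


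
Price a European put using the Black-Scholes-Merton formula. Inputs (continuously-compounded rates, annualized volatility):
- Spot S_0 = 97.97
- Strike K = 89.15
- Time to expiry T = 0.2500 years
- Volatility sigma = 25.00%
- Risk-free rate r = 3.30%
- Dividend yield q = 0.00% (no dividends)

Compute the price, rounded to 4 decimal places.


d1 = (ln(S/K) + (r - q + 0.5*sigma^2) * T) / (sigma * sqrt(T)) = 0.88322772
d2 = d1 - sigma * sqrt(T) = 0.75822772
exp(-rT) = 0.99178394; exp(-qT) = 1.00000000
P = K * exp(-rT) * N(-d2) - S_0 * exp(-qT) * N(-d1)
N(-d1) = 0.18855662; N(-d2) = 0.22415733
P = 89.1500 * 0.99178394 * 0.22415733 - 97.9700 * 1.00000000 * 0.18855662 = 1.3465

Answer: Price = 1.3465


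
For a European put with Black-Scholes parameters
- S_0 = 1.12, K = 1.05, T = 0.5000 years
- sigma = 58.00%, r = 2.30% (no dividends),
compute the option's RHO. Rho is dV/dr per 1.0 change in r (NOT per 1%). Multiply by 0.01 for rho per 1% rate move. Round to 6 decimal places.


d1 = 0.3904656353; d2 = -0.0196562978
phi(d1) = 0.3696605084; exp(-qT) = 1.0000000000; exp(-rT) = 0.9885658722
N(-d2) = 0.5078412233
Rho = -K*T*exp(-rT)*N(-d2) = -1.0500 * 0.5000 * 0.9885658722 * 0.5078412233 = -0.263568

Answer: Rho = -0.263568


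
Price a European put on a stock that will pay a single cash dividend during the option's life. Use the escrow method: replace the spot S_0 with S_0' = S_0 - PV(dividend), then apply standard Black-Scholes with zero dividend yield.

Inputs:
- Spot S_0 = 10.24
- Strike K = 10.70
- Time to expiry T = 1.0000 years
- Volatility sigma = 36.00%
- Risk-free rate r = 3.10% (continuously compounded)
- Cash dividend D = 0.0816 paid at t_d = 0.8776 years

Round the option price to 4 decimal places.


Answer: Price = 1.5754

Derivation:
PV(D) = D * exp(-r * t_d) = 0.0816 * 0.97316114 = 0.07940995
S_0' = S_0 - PV(D) = 10.2400 - 0.07940995 = 10.16059005
d1 = (ln(S_0'/K) + (r + sigma^2/2)*T) / (sigma*sqrt(T)) = 0.12242437
d2 = d1 - sigma*sqrt(T) = -0.23757563
exp(-rT) = 0.96947557
N(-d1) = 0.45128147; N(-d2) = 0.59389487
P = K * exp(-rT) * N(-d2) - S_0' * N(-d1) = 10.7000 * 0.96947557 * 0.59389487 - 10.16059005 * 0.45128147 = 1.5754


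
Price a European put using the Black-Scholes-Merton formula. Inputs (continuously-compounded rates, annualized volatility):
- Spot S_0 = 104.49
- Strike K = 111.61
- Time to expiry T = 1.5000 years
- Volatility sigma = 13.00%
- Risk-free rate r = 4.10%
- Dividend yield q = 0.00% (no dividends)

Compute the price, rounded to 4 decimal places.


Answer: Price = 6.8787

Derivation:
d1 = (ln(S/K) + (r - q + 0.5*sigma^2) * T) / (sigma * sqrt(T)) = 0.05185206
d2 = d1 - sigma * sqrt(T) = -0.10736477
exp(-rT) = 0.94035295; exp(-qT) = 1.00000000
P = K * exp(-rT) * N(-d2) - S_0 * exp(-qT) * N(-d1)
N(-d1) = 0.47932329; N(-d2) = 0.54275020
P = 111.6100 * 0.94035295 * 0.54275020 - 104.4900 * 1.00000000 * 0.47932329 = 6.8787


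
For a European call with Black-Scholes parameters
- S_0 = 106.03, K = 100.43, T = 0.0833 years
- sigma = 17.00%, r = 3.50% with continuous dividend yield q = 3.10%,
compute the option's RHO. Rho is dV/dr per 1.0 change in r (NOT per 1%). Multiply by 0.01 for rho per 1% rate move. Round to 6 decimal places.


d1 = 1.1372269336; d2 = 1.0881619766
phi(d1) = 0.2089665511; exp(-qT) = 0.9974210313; exp(-rT) = 0.9970887459
N(d2) = 0.8617381963
Rho = K*T*exp(-rT)*N(d2) = 100.4300 * 0.0833 * 0.9970887459 * 0.8617381963 = 7.188158

Answer: Rho = 7.188158


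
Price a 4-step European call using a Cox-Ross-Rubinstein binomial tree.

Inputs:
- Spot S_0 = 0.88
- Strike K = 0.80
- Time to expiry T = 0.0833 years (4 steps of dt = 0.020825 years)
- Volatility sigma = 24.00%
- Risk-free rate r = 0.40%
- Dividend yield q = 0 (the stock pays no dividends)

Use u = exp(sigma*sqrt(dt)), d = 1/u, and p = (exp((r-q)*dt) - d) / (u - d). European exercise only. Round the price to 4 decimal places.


dt = T/N = 0.020825
u = exp(sigma*sqrt(dt)) = 1.035241; d = 1/u = 0.965959
p = (exp((r-q)*dt) - d) / (u - d) = 0.492545
Discount per step: exp(-r*dt) = 0.999917
Stock lattice S(k, i) with i counting down-moves:
  k=0: S(0,0) = 0.8800
  k=1: S(1,0) = 0.9110; S(1,1) = 0.8500
  k=2: S(2,0) = 0.9431; S(2,1) = 0.8800; S(2,2) = 0.8211
  k=3: S(3,0) = 0.9764; S(3,1) = 0.9110; S(3,2) = 0.8500; S(3,3) = 0.7932
  k=4: S(4,0) = 1.0108; S(4,1) = 0.9431; S(4,2) = 0.8800; S(4,3) = 0.8211; S(4,4) = 0.7662
Terminal payoffs V(N, i) = max(S_T - K, 0):
  V(4,0) = 0.210760; V(4,1) = 0.143117; V(4,2) = 0.080000; V(4,3) = 0.021107; V(4,4) = 0.000000
Backward induction: V(k, i) = exp(-r*dt) * [p * V(k+1, i) + (1-p) * V(k+1, i+1)].
  V(3,0) = exp(-r*dt) * [p*0.210760 + (1-p)*0.143117] = 0.176420
  V(3,1) = exp(-r*dt) * [p*0.143117 + (1-p)*0.080000] = 0.111079
  V(3,2) = exp(-r*dt) * [p*0.080000 + (1-p)*0.021107] = 0.050110
  V(3,3) = exp(-r*dt) * [p*0.021107 + (1-p)*0.000000] = 0.010395
  V(2,0) = exp(-r*dt) * [p*0.176420 + (1-p)*0.111079] = 0.143250
  V(2,1) = exp(-r*dt) * [p*0.111079 + (1-p)*0.050110] = 0.080133
  V(2,2) = exp(-r*dt) * [p*0.050110 + (1-p)*0.010395] = 0.029954
  V(1,0) = exp(-r*dt) * [p*0.143250 + (1-p)*0.080133] = 0.111212
  V(1,1) = exp(-r*dt) * [p*0.080133 + (1-p)*0.029954] = 0.054665
  V(0,0) = exp(-r*dt) * [p*0.111212 + (1-p)*0.054665] = 0.082510

Answer: Price = V(0,0) = 0.0825


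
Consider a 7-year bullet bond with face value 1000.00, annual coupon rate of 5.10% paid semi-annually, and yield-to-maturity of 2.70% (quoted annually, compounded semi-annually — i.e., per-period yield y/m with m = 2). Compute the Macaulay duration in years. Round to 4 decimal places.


Answer: Macaulay duration = 6.0574 years

Derivation:
Coupon per period c = face * coupon_rate / m = 25.500000
Periods per year m = 2; per-period yield y/m = 0.013500
Number of cashflows N = 14
Cashflows (t years, CF_t, discount factor 1/(1+y/m)^(m*t), PV):
  t = 0.5000: CF_t = 25.500000, DF = 0.986680, PV = 25.160335
  t = 1.0000: CF_t = 25.500000, DF = 0.973537, PV = 24.825195
  t = 1.5000: CF_t = 25.500000, DF = 0.960569, PV = 24.494519
  t = 2.0000: CF_t = 25.500000, DF = 0.947774, PV = 24.168248
  t = 2.5000: CF_t = 25.500000, DF = 0.935150, PV = 23.846323
  t = 3.0000: CF_t = 25.500000, DF = 0.922694, PV = 23.528685
  t = 3.5000: CF_t = 25.500000, DF = 0.910403, PV = 23.215279
  t = 4.0000: CF_t = 25.500000, DF = 0.898276, PV = 22.906047
  t = 4.5000: CF_t = 25.500000, DF = 0.886311, PV = 22.600935
  t = 5.0000: CF_t = 25.500000, DF = 0.874505, PV = 22.299886
  t = 5.5000: CF_t = 25.500000, DF = 0.862857, PV = 22.002848
  t = 6.0000: CF_t = 25.500000, DF = 0.851363, PV = 21.709766
  t = 6.5000: CF_t = 25.500000, DF = 0.840023, PV = 21.420588
  t = 7.0000: CF_t = 1025.500000, DF = 0.828834, PV = 849.969070
Price P = sum_t PV_t = 1152.147726
Macaulay numerator sum_t t * PV_t:
  t * PV_t at t = 0.5000: 12.580168
  t * PV_t at t = 1.0000: 24.825195
  t * PV_t at t = 1.5000: 36.741779
  t * PV_t at t = 2.0000: 48.336496
  t * PV_t at t = 2.5000: 59.615807
  t * PV_t at t = 3.0000: 70.586056
  t * PV_t at t = 3.5000: 81.253477
  t * PV_t at t = 4.0000: 91.624190
  t * PV_t at t = 4.5000: 101.704207
  t * PV_t at t = 5.0000: 111.499432
  t * PV_t at t = 5.5000: 121.015664
  t * PV_t at t = 6.0000: 130.258597
  t * PV_t at t = 6.5000: 139.233823
  t * PV_t at t = 7.0000: 5949.783491
Macaulay duration D = (sum_t t * PV_t) / P = 6979.058380 / 1152.147726 = 6.057434


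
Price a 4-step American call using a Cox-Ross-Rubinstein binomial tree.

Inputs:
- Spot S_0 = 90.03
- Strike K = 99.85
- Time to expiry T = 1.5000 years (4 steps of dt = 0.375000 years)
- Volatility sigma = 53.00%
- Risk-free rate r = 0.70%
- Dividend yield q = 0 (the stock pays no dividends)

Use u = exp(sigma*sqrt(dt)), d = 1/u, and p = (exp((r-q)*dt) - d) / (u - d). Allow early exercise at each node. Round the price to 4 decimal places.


Answer: Price = V(0,0) = 19.8824

Derivation:
dt = T/N = 0.375000
u = exp(sigma*sqrt(dt)) = 1.383418; d = 1/u = 0.722847
p = (exp((r-q)*dt) - d) / (u - d) = 0.423545
Discount per step: exp(-r*dt) = 0.997378
Stock lattice S(k, i) with i counting down-moves:
  k=0: S(0,0) = 90.0300
  k=1: S(1,0) = 124.5491; S(1,1) = 65.0779
  k=2: S(2,0) = 172.3035; S(2,1) = 90.0300; S(2,2) = 47.0414
  k=3: S(3,0) = 238.3679; S(3,1) = 124.5491; S(3,2) = 65.0779; S(3,3) = 34.0037
  k=4: S(4,0) = 329.7624; S(4,1) = 172.3035; S(4,2) = 90.0300; S(4,3) = 47.0414; S(4,4) = 24.5795
Terminal payoffs V(N, i) = max(S_T - K, 0):
  V(4,0) = 229.912438; V(4,1) = 72.453547; V(4,2) = 0.000000; V(4,3) = 0.000000; V(4,4) = 0.000000
Backward induction: V(k, i) = exp(-r*dt) * [p * V(k+1, i) + (1-p) * V(k+1, i+1)]; then take max(V_cont, immediate exercise) for American.
  V(3,0) = exp(-r*dt) * [p*229.912438 + (1-p)*72.453547] = 138.779625; exercise = 138.517862; V(3,0) = max -> 138.779625
  V(3,1) = exp(-r*dt) * [p*72.453547 + (1-p)*0.000000] = 30.606855; exercise = 24.699140; V(3,1) = max -> 30.606855
  V(3,2) = exp(-r*dt) * [p*0.000000 + (1-p)*0.000000] = 0.000000; exercise = 0.000000; V(3,2) = max -> 0.000000
  V(3,3) = exp(-r*dt) * [p*0.000000 + (1-p)*0.000000] = 0.000000; exercise = 0.000000; V(3,3) = max -> 0.000000
  V(2,0) = exp(-r*dt) * [p*138.779625 + (1-p)*30.606855] = 76.222494; exercise = 72.453547; V(2,0) = max -> 76.222494
  V(2,1) = exp(-r*dt) * [p*30.606855 + (1-p)*0.000000] = 12.929382; exercise = 0.000000; V(2,1) = max -> 12.929382
  V(2,2) = exp(-r*dt) * [p*0.000000 + (1-p)*0.000000] = 0.000000; exercise = 0.000000; V(2,2) = max -> 0.000000
  V(1,0) = exp(-r*dt) * [p*76.222494 + (1-p)*12.929382] = 39.632661; exercise = 24.699140; V(1,0) = max -> 39.632661
  V(1,1) = exp(-r*dt) * [p*12.929382 + (1-p)*0.000000] = 5.461813; exercise = 0.000000; V(1,1) = max -> 5.461813
  V(0,0) = exp(-r*dt) * [p*39.632661 + (1-p)*5.461813] = 19.882429; exercise = 0.000000; V(0,0) = max -> 19.882429


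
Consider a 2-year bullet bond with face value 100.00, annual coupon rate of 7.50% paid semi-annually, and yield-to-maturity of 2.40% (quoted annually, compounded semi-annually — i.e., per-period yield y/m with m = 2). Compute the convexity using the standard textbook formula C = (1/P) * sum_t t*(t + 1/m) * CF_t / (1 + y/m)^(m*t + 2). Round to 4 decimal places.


Coupon per period c = face * coupon_rate / m = 3.750000
Periods per year m = 2; per-period yield y/m = 0.012000
Number of cashflows N = 4
Cashflows (t years, CF_t, discount factor 1/(1+y/m)^(m*t), PV):
  t = 0.5000: CF_t = 3.750000, DF = 0.988142, PV = 3.705534
  t = 1.0000: CF_t = 3.750000, DF = 0.976425, PV = 3.661594
  t = 1.5000: CF_t = 3.750000, DF = 0.964847, PV = 3.618176
  t = 2.0000: CF_t = 103.750000, DF = 0.953406, PV = 98.915888
Price P = sum_t PV_t = 109.901193
Convexity numerator sum_t t*(t + 1/m) * CF_t / (1+y/m)^(m*t + 2):
  t = 0.5000: term = 1.809088
  t = 1.0000: term = 5.362910
  t = 1.5000: term = 10.598636
  t = 2.0000: term = 482.919825
Convexity = (1/P) * sum = 500.690458 / 109.901193 = 4.555824

Answer: Convexity = 4.5558


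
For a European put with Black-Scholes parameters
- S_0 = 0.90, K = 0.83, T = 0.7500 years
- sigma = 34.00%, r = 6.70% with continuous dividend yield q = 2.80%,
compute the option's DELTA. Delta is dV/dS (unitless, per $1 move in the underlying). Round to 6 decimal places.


d1 = 0.5215478800; d2 = 0.2270992427
phi(d1) = 0.3482117077; exp(-qT) = 0.9792189646; exp(-rT) = 0.9509916469
N(-d1) = 0.3009925802
Delta = -exp(-qT) * N(-d1) = -0.9792189646 * 0.3009925802 = -0.294738

Answer: Delta = -0.294738


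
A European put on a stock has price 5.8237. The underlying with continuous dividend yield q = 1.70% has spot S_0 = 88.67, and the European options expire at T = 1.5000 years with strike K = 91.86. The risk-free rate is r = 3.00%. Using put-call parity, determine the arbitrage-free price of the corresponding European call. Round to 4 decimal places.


Put-call parity: C - P = S_0 * exp(-qT) - K * exp(-rT).
S_0 * exp(-qT) = 88.6700 * 0.97482238 = 86.43750034
K * exp(-rT) = 91.8600 * 0.95599748 = 87.81792868
C = P + S*exp(-qT) - K*exp(-rT)
C = 5.8237 + 86.43750034 - 87.81792868 = 4.4433

Answer: Call price = 4.4433


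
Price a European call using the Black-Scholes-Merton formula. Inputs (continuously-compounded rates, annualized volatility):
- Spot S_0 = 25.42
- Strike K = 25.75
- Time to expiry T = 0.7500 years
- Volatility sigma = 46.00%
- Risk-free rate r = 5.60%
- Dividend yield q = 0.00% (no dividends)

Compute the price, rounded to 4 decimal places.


Answer: Price = 4.3308

Derivation:
d1 = (ln(S/K) + (r - q + 0.5*sigma^2) * T) / (sigma * sqrt(T)) = 0.27223732
d2 = d1 - sigma * sqrt(T) = -0.12613437
exp(-rT) = 0.95886978; exp(-qT) = 1.00000000
C = S_0 * exp(-qT) * N(d1) - K * exp(-rT) * N(d2)
N(d1) = 0.60728022; N(d2) = 0.44981278
C = 25.4200 * 1.00000000 * 0.60728022 - 25.7500 * 0.95886978 * 0.44981278 = 4.3308


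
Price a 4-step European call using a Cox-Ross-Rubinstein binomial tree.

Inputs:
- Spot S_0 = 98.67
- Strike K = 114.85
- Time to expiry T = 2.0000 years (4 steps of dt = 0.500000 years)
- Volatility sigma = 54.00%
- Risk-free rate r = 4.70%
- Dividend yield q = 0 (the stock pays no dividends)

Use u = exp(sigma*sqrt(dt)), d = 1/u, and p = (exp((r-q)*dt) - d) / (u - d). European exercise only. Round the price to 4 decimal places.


dt = T/N = 0.500000
u = exp(sigma*sqrt(dt)) = 1.464974; d = 1/u = 0.682606
p = (exp((r-q)*dt) - d) / (u - d) = 0.436076
Discount per step: exp(-r*dt) = 0.976774
Stock lattice S(k, i) with i counting down-moves:
  k=0: S(0,0) = 98.6700
  k=1: S(1,0) = 144.5490; S(1,1) = 67.3527
  k=2: S(2,0) = 211.7606; S(2,1) = 98.6700; S(2,2) = 45.9754
  k=3: S(3,0) = 310.2238; S(3,1) = 144.5490; S(3,2) = 67.3527; S(3,3) = 31.3831
  k=4: S(4,0) = 454.4699; S(4,1) = 211.7606; S(4,2) = 98.6700; S(4,3) = 45.9754; S(4,4) = 21.4223
Terminal payoffs V(N, i) = max(S_T - K, 0):
  V(4,0) = 339.619860; V(4,1) = 96.910575; V(4,2) = 0.000000; V(4,3) = 0.000000; V(4,4) = 0.000000
Backward induction: V(k, i) = exp(-r*dt) * [p * V(k+1, i) + (1-p) * V(k+1, i+1)].
  V(3,0) = exp(-r*dt) * [p*339.619860 + (1-p)*96.910575] = 198.041297
  V(3,1) = exp(-r*dt) * [p*96.910575 + (1-p)*0.000000] = 41.278880
  V(3,2) = exp(-r*dt) * [p*0.000000 + (1-p)*0.000000] = 0.000000
  V(3,3) = exp(-r*dt) * [p*0.000000 + (1-p)*0.000000] = 0.000000
  V(2,0) = exp(-r*dt) * [p*198.041297 + (1-p)*41.278880] = 107.092796
  V(2,1) = exp(-r*dt) * [p*41.278880 + (1-p)*0.000000] = 17.582662
  V(2,2) = exp(-r*dt) * [p*0.000000 + (1-p)*0.000000] = 0.000000
  V(1,0) = exp(-r*dt) * [p*107.092796 + (1-p)*17.582662] = 55.300963
  V(1,1) = exp(-r*dt) * [p*17.582662 + (1-p)*0.000000] = 7.489302
  V(0,0) = exp(-r*dt) * [p*55.300963 + (1-p)*7.489302] = 27.680644

Answer: Price = V(0,0) = 27.6806


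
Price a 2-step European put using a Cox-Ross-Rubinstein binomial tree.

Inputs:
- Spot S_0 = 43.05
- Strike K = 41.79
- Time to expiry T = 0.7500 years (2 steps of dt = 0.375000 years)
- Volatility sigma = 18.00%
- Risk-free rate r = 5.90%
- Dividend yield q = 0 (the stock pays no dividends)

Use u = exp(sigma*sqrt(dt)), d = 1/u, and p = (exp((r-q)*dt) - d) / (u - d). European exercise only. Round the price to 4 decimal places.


Answer: Price = V(0,0) = 1.2615

Derivation:
dt = T/N = 0.375000
u = exp(sigma*sqrt(dt)) = 1.116532; d = 1/u = 0.895631
p = (exp((r-q)*dt) - d) / (u - d) = 0.573745
Discount per step: exp(-r*dt) = 0.978118
Stock lattice S(k, i) with i counting down-moves:
  k=0: S(0,0) = 43.0500
  k=1: S(1,0) = 48.0667; S(1,1) = 38.5569
  k=2: S(2,0) = 53.6680; S(2,1) = 43.0500; S(2,2) = 34.5328
Terminal payoffs V(N, i) = max(K - S_T, 0):
  V(2,0) = 0.000000; V(2,1) = 0.000000; V(2,2) = 7.257250
Backward induction: V(k, i) = exp(-r*dt) * [p * V(k+1, i) + (1-p) * V(k+1, i+1)].
  V(1,0) = exp(-r*dt) * [p*0.000000 + (1-p)*0.000000] = 0.000000
  V(1,1) = exp(-r*dt) * [p*0.000000 + (1-p)*7.257250] = 3.025745
  V(0,0) = exp(-r*dt) * [p*0.000000 + (1-p)*3.025745] = 1.261516


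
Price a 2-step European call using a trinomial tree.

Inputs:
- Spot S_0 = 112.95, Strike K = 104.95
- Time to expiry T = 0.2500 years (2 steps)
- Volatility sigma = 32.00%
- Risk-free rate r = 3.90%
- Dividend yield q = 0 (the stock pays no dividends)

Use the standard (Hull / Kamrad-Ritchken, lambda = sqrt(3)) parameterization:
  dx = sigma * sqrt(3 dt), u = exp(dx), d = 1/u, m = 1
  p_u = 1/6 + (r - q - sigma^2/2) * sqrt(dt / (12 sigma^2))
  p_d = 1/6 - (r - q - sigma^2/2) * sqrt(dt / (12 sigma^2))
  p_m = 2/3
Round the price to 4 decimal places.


dt = T/N = 0.125000; dx = sigma*sqrt(3*dt) = 0.195959
u = exp(dx) = 1.216477; d = 1/u = 0.822046
p_u = 0.162776, p_m = 0.666667, p_d = 0.170558
Discount per step: exp(-r*dt) = 0.995137
Stock lattice S(k, j) with j the centered position index:
  k=0: S(0,+0) = 112.9500
  k=1: S(1,-1) = 92.8501; S(1,+0) = 112.9500; S(1,+1) = 137.4011
  k=2: S(2,-2) = 76.3270; S(2,-1) = 92.8501; S(2,+0) = 112.9500; S(2,+1) = 137.4011; S(2,+2) = 167.1453
Terminal payoffs V(N, j) = max(S_T - K, 0):
  V(2,-2) = 0.000000; V(2,-1) = 0.000000; V(2,+0) = 8.000000; V(2,+1) = 32.451105; V(2,+2) = 62.195318
Backward induction: V(k, j) = exp(-r*dt) * [p_u * V(k+1, j+1) + p_m * V(k+1, j) + p_d * V(k+1, j-1)]
  V(1,-1) = exp(-r*dt) * [p_u*8.000000 + p_m*0.000000 + p_d*0.000000] = 1.295872
  V(1,+0) = exp(-r*dt) * [p_u*32.451105 + p_m*8.000000 + p_d*0.000000] = 10.563955
  V(1,+1) = exp(-r*dt) * [p_u*62.195318 + p_m*32.451105 + p_d*8.000000] = 32.961331
  V(0,+0) = exp(-r*dt) * [p_u*32.961331 + p_m*10.563955 + p_d*1.295872] = 12.567540

Answer: Price = V(0,0) = 12.5675


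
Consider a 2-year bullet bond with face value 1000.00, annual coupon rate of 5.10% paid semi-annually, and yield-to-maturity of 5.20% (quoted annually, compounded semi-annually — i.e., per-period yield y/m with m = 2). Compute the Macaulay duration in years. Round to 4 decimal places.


Answer: Macaulay duration = 1.9266 years

Derivation:
Coupon per period c = face * coupon_rate / m = 25.500000
Periods per year m = 2; per-period yield y/m = 0.026000
Number of cashflows N = 4
Cashflows (t years, CF_t, discount factor 1/(1+y/m)^(m*t), PV):
  t = 0.5000: CF_t = 25.500000, DF = 0.974659, PV = 24.853801
  t = 1.0000: CF_t = 25.500000, DF = 0.949960, PV = 24.223978
  t = 1.5000: CF_t = 25.500000, DF = 0.925887, PV = 23.610115
  t = 2.0000: CF_t = 1025.500000, DF = 0.902424, PV = 925.435642
Price P = sum_t PV_t = 998.123535
Macaulay numerator sum_t t * PV_t:
  t * PV_t at t = 0.5000: 12.426901
  t * PV_t at t = 1.0000: 24.223978
  t * PV_t at t = 1.5000: 35.415172
  t * PV_t at t = 2.0000: 1850.871283
Macaulay duration D = (sum_t t * PV_t) / P = 1922.937334 / 998.123535 = 1.926552


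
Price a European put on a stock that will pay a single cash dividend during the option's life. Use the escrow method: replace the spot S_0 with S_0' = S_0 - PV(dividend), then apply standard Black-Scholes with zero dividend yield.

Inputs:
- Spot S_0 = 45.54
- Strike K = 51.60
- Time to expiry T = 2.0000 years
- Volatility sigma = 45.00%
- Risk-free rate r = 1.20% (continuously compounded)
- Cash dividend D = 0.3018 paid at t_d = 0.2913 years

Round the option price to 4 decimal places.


Answer: Price = 14.6687

Derivation:
PV(D) = D * exp(-r * t_d) = 0.3018 * 0.99651050 = 0.30074687
S_0' = S_0 - PV(D) = 45.5400 - 0.30074687 = 45.23925313
d1 = (ln(S_0'/K) + (r + sigma^2/2)*T) / (sigma*sqrt(T)) = 0.14918927
d2 = d1 - sigma*sqrt(T) = -0.48720683
exp(-rT) = 0.97628571
N(-d1) = 0.44070214; N(-d2) = 0.68694412
P = K * exp(-rT) * N(-d2) - S_0' * N(-d1) = 51.6000 * 0.97628571 * 0.68694412 - 45.23925313 * 0.44070214 = 14.6687


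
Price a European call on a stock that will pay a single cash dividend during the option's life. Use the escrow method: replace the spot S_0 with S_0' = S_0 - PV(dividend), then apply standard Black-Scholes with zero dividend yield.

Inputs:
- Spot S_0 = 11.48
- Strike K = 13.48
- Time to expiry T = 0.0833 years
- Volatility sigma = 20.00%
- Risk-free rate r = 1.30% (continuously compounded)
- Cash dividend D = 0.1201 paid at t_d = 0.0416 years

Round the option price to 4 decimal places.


PV(D) = D * exp(-r * t_d) = 0.1201 * 0.99945935 = 0.12003507
S_0' = S_0 - PV(D) = 11.4800 - 0.12003507 = 11.35996493
d1 = (ln(S_0'/K) + (r + sigma^2/2)*T) / (sigma*sqrt(T)) = -2.91671401
d2 = d1 - sigma*sqrt(T) = -2.97443749
exp(-rT) = 0.99891769
N(d1) = 0.00176870; N(d2) = 0.00146763
C = S_0' * N(d1) - K * exp(-rT) * N(d2) = 11.35996493 * 0.00176870 - 13.4800 * 0.99891769 * 0.00146763 = 0.0003

Answer: Price = 0.0003


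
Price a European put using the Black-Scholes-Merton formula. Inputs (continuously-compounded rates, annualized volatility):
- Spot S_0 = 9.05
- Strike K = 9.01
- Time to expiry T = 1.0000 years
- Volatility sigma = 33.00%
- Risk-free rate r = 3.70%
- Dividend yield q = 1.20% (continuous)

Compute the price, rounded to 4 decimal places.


d1 = (ln(S/K) + (r - q + 0.5*sigma^2) * T) / (sigma * sqrt(T)) = 0.25418087
d2 = d1 - sigma * sqrt(T) = -0.07581913
exp(-rT) = 0.96367614; exp(-qT) = 0.98807171
P = K * exp(-rT) * N(-d2) - S_0 * exp(-qT) * N(-d1)
N(-d1) = 0.39967792; N(-d2) = 0.53021850
P = 9.0100 * 0.96367614 * 0.53021850 - 9.0500 * 0.98807171 * 0.39967792 = 1.0298

Answer: Price = 1.0298


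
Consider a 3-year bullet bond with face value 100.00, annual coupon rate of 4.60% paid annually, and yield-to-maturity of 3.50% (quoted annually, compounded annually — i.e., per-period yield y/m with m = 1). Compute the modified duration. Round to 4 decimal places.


Coupon per period c = face * coupon_rate / m = 4.600000
Periods per year m = 1; per-period yield y/m = 0.035000
Number of cashflows N = 3
Cashflows (t years, CF_t, discount factor 1/(1+y/m)^(m*t), PV):
  t = 1.0000: CF_t = 4.600000, DF = 0.966184, PV = 4.444444
  t = 2.0000: CF_t = 4.600000, DF = 0.933511, PV = 4.294149
  t = 3.0000: CF_t = 104.600000, DF = 0.901943, PV = 94.343207
Price P = sum_t PV_t = 103.081801
First compute Macaulay numerator sum_t t * PV_t:
  t * PV_t at t = 1.0000: 4.444444
  t * PV_t at t = 2.0000: 8.588298
  t * PV_t at t = 3.0000: 283.029621
Macaulay duration D = 296.062364 / 103.081801 = 2.872111
Modified duration = D / (1 + y/m) = 2.872111 / (1 + 0.035000) = 2.774986

Answer: Modified duration = 2.7750


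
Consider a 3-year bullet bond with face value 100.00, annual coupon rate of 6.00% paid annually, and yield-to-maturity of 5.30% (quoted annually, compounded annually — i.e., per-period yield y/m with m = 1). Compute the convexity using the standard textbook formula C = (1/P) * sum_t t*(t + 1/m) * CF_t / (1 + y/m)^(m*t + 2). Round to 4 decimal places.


Answer: Convexity = 10.0307

Derivation:
Coupon per period c = face * coupon_rate / m = 6.000000
Periods per year m = 1; per-period yield y/m = 0.053000
Number of cashflows N = 3
Cashflows (t years, CF_t, discount factor 1/(1+y/m)^(m*t), PV):
  t = 1.0000: CF_t = 6.000000, DF = 0.949668, PV = 5.698006
  t = 2.0000: CF_t = 6.000000, DF = 0.901869, PV = 5.411211
  t = 3.0000: CF_t = 106.000000, DF = 0.856475, PV = 90.786391
Price P = sum_t PV_t = 101.895608
Convexity numerator sum_t t*(t + 1/m) * CF_t / (1+y/m)^(m*t + 2):
  t = 1.0000: term = 10.277705
  t = 2.0000: term = 29.281210
  t = 3.0000: term = 982.528723
Convexity = (1/P) * sum = 1022.087638 / 101.895608 = 10.030733


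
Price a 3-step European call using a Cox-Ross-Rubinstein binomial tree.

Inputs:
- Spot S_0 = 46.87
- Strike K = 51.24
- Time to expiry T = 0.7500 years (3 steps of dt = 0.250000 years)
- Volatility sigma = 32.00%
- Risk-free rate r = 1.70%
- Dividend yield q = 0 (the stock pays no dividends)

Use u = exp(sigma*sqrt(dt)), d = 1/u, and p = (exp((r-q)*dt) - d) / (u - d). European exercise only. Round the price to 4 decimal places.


Answer: Price = V(0,0) = 3.8809

Derivation:
dt = T/N = 0.250000
u = exp(sigma*sqrt(dt)) = 1.173511; d = 1/u = 0.852144
p = (exp((r-q)*dt) - d) / (u - d) = 0.473338
Discount per step: exp(-r*dt) = 0.995759
Stock lattice S(k, i) with i counting down-moves:
  k=0: S(0,0) = 46.8700
  k=1: S(1,0) = 55.0025; S(1,1) = 39.9400
  k=2: S(2,0) = 64.5460; S(2,1) = 46.8700; S(2,2) = 34.0346
  k=3: S(3,0) = 75.7454; S(3,1) = 55.0025; S(3,2) = 39.9400; S(3,3) = 29.0024
Terminal payoffs V(N, i) = max(S_T - K, 0):
  V(3,0) = 24.505407; V(3,1) = 3.762455; V(3,2) = 0.000000; V(3,3) = 0.000000
Backward induction: V(k, i) = exp(-r*dt) * [p * V(k+1, i) + (1-p) * V(k+1, i+1)].
  V(2,0) = exp(-r*dt) * [p*24.505407 + (1-p)*3.762455] = 13.523286
  V(2,1) = exp(-r*dt) * [p*3.762455 + (1-p)*0.000000] = 1.773360
  V(2,2) = exp(-r*dt) * [p*0.000000 + (1-p)*0.000000] = 0.000000
  V(1,0) = exp(-r*dt) * [p*13.523286 + (1-p)*1.773360] = 7.303939
  V(1,1) = exp(-r*dt) * [p*1.773360 + (1-p)*0.000000] = 0.835839
  V(0,0) = exp(-r*dt) * [p*7.303939 + (1-p)*0.835839] = 3.880907


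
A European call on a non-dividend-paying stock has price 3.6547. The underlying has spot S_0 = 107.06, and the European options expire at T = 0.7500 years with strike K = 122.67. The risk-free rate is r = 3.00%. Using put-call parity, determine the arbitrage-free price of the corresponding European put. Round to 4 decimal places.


Answer: Put price = 16.5354

Derivation:
Put-call parity: C - P = S_0 * exp(-qT) - K * exp(-rT).
S_0 * exp(-qT) = 107.0600 * 1.00000000 = 107.06000000
K * exp(-rT) = 122.6700 * 0.97775124 = 119.94074427
P = C - S*exp(-qT) + K*exp(-rT)
P = 3.6547 - 107.06000000 + 119.94074427 = 16.5354


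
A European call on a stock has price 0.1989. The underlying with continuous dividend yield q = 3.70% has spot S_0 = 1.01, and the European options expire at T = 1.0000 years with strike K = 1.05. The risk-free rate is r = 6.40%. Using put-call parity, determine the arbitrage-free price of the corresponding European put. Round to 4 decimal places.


Answer: Put price = 0.2105

Derivation:
Put-call parity: C - P = S_0 * exp(-qT) - K * exp(-rT).
S_0 * exp(-qT) = 1.0100 * 0.96367614 = 0.97331290
K * exp(-rT) = 1.0500 * 0.93800500 = 0.98490525
P = C - S*exp(-qT) + K*exp(-rT)
P = 0.1989 - 0.97331290 + 0.98490525 = 0.2105


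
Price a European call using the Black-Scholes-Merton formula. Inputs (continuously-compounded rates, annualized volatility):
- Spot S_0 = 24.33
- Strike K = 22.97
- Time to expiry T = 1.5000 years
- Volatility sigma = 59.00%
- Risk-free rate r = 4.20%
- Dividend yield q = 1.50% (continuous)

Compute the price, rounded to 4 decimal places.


d1 = (ln(S/K) + (r - q + 0.5*sigma^2) * T) / (sigma * sqrt(T)) = 0.49695046
d2 = d1 - sigma * sqrt(T) = -0.22564902
exp(-rT) = 0.93894347; exp(-qT) = 0.97775124
C = S_0 * exp(-qT) * N(d1) - K * exp(-rT) * N(d2)
N(d1) = 0.69038801; N(d2) = 0.41073721
C = 24.3300 * 0.97775124 * 0.69038801 - 22.9700 * 0.93894347 * 0.41073721 = 7.5648

Answer: Price = 7.5648


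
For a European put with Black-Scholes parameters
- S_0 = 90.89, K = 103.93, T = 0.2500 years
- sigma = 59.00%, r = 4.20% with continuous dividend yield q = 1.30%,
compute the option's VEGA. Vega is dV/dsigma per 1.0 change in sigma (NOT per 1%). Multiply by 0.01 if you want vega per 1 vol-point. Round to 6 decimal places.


Answer: Vega = 17.364748

Derivation:
d1 = -0.2823902084; d2 = -0.5773902084
phi(d1) = 0.3833485513; exp(-qT) = 0.9967552755; exp(-rT) = 0.9895549326
Vega = S * exp(-qT) * phi(d1) * sqrt(T) = 90.8900 * 0.9967552755 * 0.3833485513 * 0.5000000000 = 17.364748


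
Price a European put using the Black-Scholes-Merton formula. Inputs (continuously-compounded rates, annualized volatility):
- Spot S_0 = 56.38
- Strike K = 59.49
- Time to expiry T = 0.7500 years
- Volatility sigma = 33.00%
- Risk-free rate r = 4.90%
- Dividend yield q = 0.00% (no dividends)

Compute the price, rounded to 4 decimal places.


d1 = (ln(S/K) + (r - q + 0.5*sigma^2) * T) / (sigma * sqrt(T)) = 0.08360646
d2 = d1 - sigma * sqrt(T) = -0.20218193
exp(-rT) = 0.96391708; exp(-qT) = 1.00000000
P = K * exp(-rT) * N(-d2) - S_0 * exp(-qT) * N(-d1)
N(-d1) = 0.46668467; N(-d2) = 0.58011275
P = 59.4900 * 0.96391708 * 0.58011275 - 56.3800 * 1.00000000 * 0.46668467 = 6.9540

Answer: Price = 6.9540


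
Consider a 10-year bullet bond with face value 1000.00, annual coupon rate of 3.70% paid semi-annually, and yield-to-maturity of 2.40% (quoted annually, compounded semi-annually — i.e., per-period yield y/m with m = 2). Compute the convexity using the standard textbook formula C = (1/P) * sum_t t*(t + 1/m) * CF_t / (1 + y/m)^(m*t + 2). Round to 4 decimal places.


Answer: Convexity = 82.8486

Derivation:
Coupon per period c = face * coupon_rate / m = 18.500000
Periods per year m = 2; per-period yield y/m = 0.012000
Number of cashflows N = 20
Cashflows (t years, CF_t, discount factor 1/(1+y/m)^(m*t), PV):
  t = 0.5000: CF_t = 18.500000, DF = 0.988142, PV = 18.280632
  t = 1.0000: CF_t = 18.500000, DF = 0.976425, PV = 18.063866
  t = 1.5000: CF_t = 18.500000, DF = 0.964847, PV = 17.849670
  t = 2.0000: CF_t = 18.500000, DF = 0.953406, PV = 17.638014
  t = 2.5000: CF_t = 18.500000, DF = 0.942101, PV = 17.428867
  t = 3.0000: CF_t = 18.500000, DF = 0.930930, PV = 17.222201
  t = 3.5000: CF_t = 18.500000, DF = 0.919891, PV = 17.017985
  t = 4.0000: CF_t = 18.500000, DF = 0.908983, PV = 16.816191
  t = 4.5000: CF_t = 18.500000, DF = 0.898205, PV = 16.616789
  t = 5.0000: CF_t = 18.500000, DF = 0.887554, PV = 16.419752
  t = 5.5000: CF_t = 18.500000, DF = 0.877030, PV = 16.225052
  t = 6.0000: CF_t = 18.500000, DF = 0.866630, PV = 16.032660
  t = 6.5000: CF_t = 18.500000, DF = 0.856354, PV = 15.842549
  t = 7.0000: CF_t = 18.500000, DF = 0.846200, PV = 15.654693
  t = 7.5000: CF_t = 18.500000, DF = 0.836166, PV = 15.469064
  t = 8.0000: CF_t = 18.500000, DF = 0.826251, PV = 15.285637
  t = 8.5000: CF_t = 18.500000, DF = 0.816453, PV = 15.104384
  t = 9.0000: CF_t = 18.500000, DF = 0.806772, PV = 14.925281
  t = 9.5000: CF_t = 18.500000, DF = 0.797205, PV = 14.748301
  t = 10.0000: CF_t = 1018.500000, DF = 0.787752, PV = 802.325847
Price P = sum_t PV_t = 1114.967435
Convexity numerator sum_t t*(t + 1/m) * CF_t / (1+y/m)^(m*t + 2):
  t = 0.5000: term = 8.924835
  t = 1.0000: term = 26.457021
  t = 1.5000: term = 52.286602
  t = 2.0000: term = 86.111005
  t = 2.5000: term = 127.634889
  t = 3.0000: term = 176.570004
  t = 3.5000: term = 232.635052
  t = 4.0000: term = 295.555543
  t = 4.5000: term = 365.063665
  t = 5.0000: term = 440.898146
  t = 5.5000: term = 522.804125
  t = 6.0000: term = 610.533024
  t = 6.5000: term = 703.842419
  t = 7.0000: term = 802.495918
  t = 7.5000: term = 906.263035
  t = 8.0000: term = 1014.919077
  t = 8.5000: term = 1128.245022
  t = 9.0000: term = 1246.027402
  t = 9.5000: term = 1368.058192
  t = 10.0000: term = 82258.172615
Convexity = (1/P) * sum = 92373.497590 / 1114.967435 = 82.848606


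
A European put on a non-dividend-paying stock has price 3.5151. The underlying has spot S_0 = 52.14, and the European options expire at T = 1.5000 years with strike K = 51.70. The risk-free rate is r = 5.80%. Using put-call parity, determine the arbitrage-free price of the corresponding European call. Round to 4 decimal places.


Put-call parity: C - P = S_0 * exp(-qT) - K * exp(-rT).
S_0 * exp(-qT) = 52.1400 * 1.00000000 = 52.14000000
K * exp(-rT) = 51.7000 * 0.91667710 = 47.39220584
C = P + S*exp(-qT) - K*exp(-rT)
C = 3.5151 + 52.14000000 - 47.39220584 = 8.2629

Answer: Call price = 8.2629


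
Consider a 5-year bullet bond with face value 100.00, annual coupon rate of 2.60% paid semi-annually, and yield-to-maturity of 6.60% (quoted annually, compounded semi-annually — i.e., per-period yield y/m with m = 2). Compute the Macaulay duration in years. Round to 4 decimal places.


Answer: Macaulay duration = 4.6871 years

Derivation:
Coupon per period c = face * coupon_rate / m = 1.300000
Periods per year m = 2; per-period yield y/m = 0.033000
Number of cashflows N = 10
Cashflows (t years, CF_t, discount factor 1/(1+y/m)^(m*t), PV):
  t = 0.5000: CF_t = 1.300000, DF = 0.968054, PV = 1.258470
  t = 1.0000: CF_t = 1.300000, DF = 0.937129, PV = 1.218268
  t = 1.5000: CF_t = 1.300000, DF = 0.907192, PV = 1.179349
  t = 2.0000: CF_t = 1.300000, DF = 0.878211, PV = 1.141674
  t = 2.5000: CF_t = 1.300000, DF = 0.850156, PV = 1.105202
  t = 3.0000: CF_t = 1.300000, DF = 0.822997, PV = 1.069896
  t = 3.5000: CF_t = 1.300000, DF = 0.796705, PV = 1.035717
  t = 4.0000: CF_t = 1.300000, DF = 0.771254, PV = 1.002630
  t = 4.5000: CF_t = 1.300000, DF = 0.746616, PV = 0.970600
  t = 5.0000: CF_t = 101.300000, DF = 0.722764, PV = 73.216039
Price P = sum_t PV_t = 83.197846
Macaulay numerator sum_t t * PV_t:
  t * PV_t at t = 0.5000: 0.629235
  t * PV_t at t = 1.0000: 1.218268
  t * PV_t at t = 1.5000: 1.769024
  t * PV_t at t = 2.0000: 2.283348
  t * PV_t at t = 2.5000: 2.763006
  t * PV_t at t = 3.0000: 3.209687
  t * PV_t at t = 3.5000: 3.625009
  t * PV_t at t = 4.0000: 4.010521
  t * PV_t at t = 4.5000: 4.367702
  t * PV_t at t = 5.0000: 366.080195
Macaulay duration D = (sum_t t * PV_t) / P = 389.955994 / 83.197846 = 4.687092


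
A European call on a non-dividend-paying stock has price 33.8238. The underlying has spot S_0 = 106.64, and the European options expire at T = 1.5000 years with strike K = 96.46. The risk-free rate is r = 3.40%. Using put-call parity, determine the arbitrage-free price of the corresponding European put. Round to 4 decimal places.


Put-call parity: C - P = S_0 * exp(-qT) - K * exp(-rT).
S_0 * exp(-qT) = 106.6400 * 1.00000000 = 106.64000000
K * exp(-rT) = 96.4600 * 0.95027867 = 91.66388056
P = C - S*exp(-qT) + K*exp(-rT)
P = 33.8238 - 106.64000000 + 91.66388056 = 18.8477

Answer: Put price = 18.8477


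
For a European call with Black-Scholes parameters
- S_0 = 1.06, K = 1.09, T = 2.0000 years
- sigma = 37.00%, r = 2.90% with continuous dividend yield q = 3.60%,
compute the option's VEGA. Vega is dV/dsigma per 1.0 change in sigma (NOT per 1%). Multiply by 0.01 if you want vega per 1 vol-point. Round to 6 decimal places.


Answer: Vega = 0.547401

Derivation:
d1 = 0.1815376489; d2 = -0.3417213692
phi(d1) = 0.3924223906; exp(-qT) = 0.9305308958; exp(-rT) = 0.9436499474
Vega = S * exp(-qT) * phi(d1) * sqrt(T) = 1.0600 * 0.9305308958 * 0.3924223906 * 1.4142135624 = 0.547401


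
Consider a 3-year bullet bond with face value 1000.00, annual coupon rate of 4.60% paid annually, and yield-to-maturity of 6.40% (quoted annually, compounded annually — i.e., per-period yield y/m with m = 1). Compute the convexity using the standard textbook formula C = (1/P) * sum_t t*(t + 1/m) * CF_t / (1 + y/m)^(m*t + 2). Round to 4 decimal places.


Coupon per period c = face * coupon_rate / m = 46.000000
Periods per year m = 1; per-period yield y/m = 0.064000
Number of cashflows N = 3
Cashflows (t years, CF_t, discount factor 1/(1+y/m)^(m*t), PV):
  t = 1.0000: CF_t = 46.000000, DF = 0.939850, PV = 43.233083
  t = 2.0000: CF_t = 46.000000, DF = 0.883317, PV = 40.632597
  t = 3.0000: CF_t = 1046.000000, DF = 0.830185, PV = 868.373978
Price P = sum_t PV_t = 952.239657
Convexity numerator sum_t t*(t + 1/m) * CF_t / (1+y/m)^(m*t + 2):
  t = 1.0000: term = 76.377061
  t = 2.0000: term = 215.348857
  t = 3.0000: term = 9204.597255
Convexity = (1/P) * sum = 9496.323172 / 952.239657 = 9.972619

Answer: Convexity = 9.9726


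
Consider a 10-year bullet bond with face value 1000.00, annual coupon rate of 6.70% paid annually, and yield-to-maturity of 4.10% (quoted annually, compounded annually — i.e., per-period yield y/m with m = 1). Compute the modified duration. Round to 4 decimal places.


Answer: Modified duration = 7.5322

Derivation:
Coupon per period c = face * coupon_rate / m = 67.000000
Periods per year m = 1; per-period yield y/m = 0.041000
Number of cashflows N = 10
Cashflows (t years, CF_t, discount factor 1/(1+y/m)^(m*t), PV):
  t = 1.0000: CF_t = 67.000000, DF = 0.960615, PV = 64.361191
  t = 2.0000: CF_t = 67.000000, DF = 0.922781, PV = 61.826312
  t = 3.0000: CF_t = 67.000000, DF = 0.886437, PV = 59.391270
  t = 4.0000: CF_t = 67.000000, DF = 0.851524, PV = 57.052133
  t = 5.0000: CF_t = 67.000000, DF = 0.817987, PV = 54.805123
  t = 6.0000: CF_t = 67.000000, DF = 0.785770, PV = 52.646612
  t = 7.0000: CF_t = 67.000000, DF = 0.754823, PV = 50.573114
  t = 8.0000: CF_t = 67.000000, DF = 0.725094, PV = 48.581281
  t = 9.0000: CF_t = 67.000000, DF = 0.696536, PV = 46.667898
  t = 10.0000: CF_t = 1067.000000, DF = 0.669103, PV = 713.932454
Price P = sum_t PV_t = 1209.837388
First compute Macaulay numerator sum_t t * PV_t:
  t * PV_t at t = 1.0000: 64.361191
  t * PV_t at t = 2.0000: 123.652625
  t * PV_t at t = 3.0000: 178.173811
  t * PV_t at t = 4.0000: 228.208531
  t * PV_t at t = 5.0000: 274.025614
  t * PV_t at t = 6.0000: 315.879670
  t * PV_t at t = 7.0000: 354.011798
  t * PV_t at t = 8.0000: 388.650252
  t * PV_t at t = 9.0000: 420.011079
  t * PV_t at t = 10.0000: 7139.324535
Macaulay duration D = 9486.299107 / 1209.837388 = 7.840970
Modified duration = D / (1 + y/m) = 7.840970 / (1 + 0.041000) = 7.532152


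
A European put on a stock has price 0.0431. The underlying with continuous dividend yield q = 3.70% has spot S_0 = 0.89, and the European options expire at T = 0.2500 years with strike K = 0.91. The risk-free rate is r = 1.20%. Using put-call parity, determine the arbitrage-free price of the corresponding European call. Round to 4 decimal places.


Put-call parity: C - P = S_0 * exp(-qT) - K * exp(-rT).
S_0 * exp(-qT) = 0.8900 * 0.99079265 = 0.88180546
K * exp(-rT) = 0.9100 * 0.99700450 = 0.90727409
C = P + S*exp(-qT) - K*exp(-rT)
C = 0.0431 + 0.88180546 - 0.90727409 = 0.0176

Answer: Call price = 0.0176


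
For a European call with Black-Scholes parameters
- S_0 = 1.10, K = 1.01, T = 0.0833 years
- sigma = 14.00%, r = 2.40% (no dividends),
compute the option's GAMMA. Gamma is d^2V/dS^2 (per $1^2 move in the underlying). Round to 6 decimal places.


d1 = 2.1822115380; d2 = 2.1418051028
phi(d1) = 0.0368845641; exp(-qT) = 1.0000000000; exp(-rT) = 0.9980027971
Gamma = exp(-qT) * phi(d1) / (S * sigma * sqrt(T)) = 1.0000000000 * 0.0368845641 / (1.1000 * 0.1400 * 0.2886173938) = 0.829854

Answer: Gamma = 0.829854


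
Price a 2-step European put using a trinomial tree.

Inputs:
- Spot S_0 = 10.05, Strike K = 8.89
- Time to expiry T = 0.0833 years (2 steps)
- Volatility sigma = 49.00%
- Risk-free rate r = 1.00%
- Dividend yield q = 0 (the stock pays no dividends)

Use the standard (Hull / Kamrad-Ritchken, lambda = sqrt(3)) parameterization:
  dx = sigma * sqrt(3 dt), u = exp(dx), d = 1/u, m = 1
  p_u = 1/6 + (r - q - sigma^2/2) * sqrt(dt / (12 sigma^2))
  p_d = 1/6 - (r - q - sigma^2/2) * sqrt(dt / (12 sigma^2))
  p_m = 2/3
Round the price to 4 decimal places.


dt = T/N = 0.041650; dx = sigma*sqrt(3*dt) = 0.173207
u = exp(dx) = 1.189112; d = 1/u = 0.840964
p_u = 0.153435, p_m = 0.666667, p_d = 0.179898
Discount per step: exp(-r*dt) = 0.999584
Stock lattice S(k, j) with j the centered position index:
  k=0: S(0,+0) = 10.0500
  k=1: S(1,-1) = 8.4517; S(1,+0) = 10.0500; S(1,+1) = 11.9506
  k=2: S(2,-2) = 7.1076; S(2,-1) = 8.4517; S(2,+0) = 10.0500; S(2,+1) = 11.9506; S(2,+2) = 14.2106
Terminal payoffs V(N, j) = max(K - S_T, 0):
  V(2,-2) = 1.782436; V(2,-1) = 0.438313; V(2,+0) = 0.000000; V(2,+1) = 0.000000; V(2,+2) = 0.000000
Backward induction: V(k, j) = exp(-r*dt) * [p_u * V(k+1, j+1) + p_m * V(k+1, j) + p_d * V(k+1, j-1)]
  V(1,-1) = exp(-r*dt) * [p_u*0.000000 + p_m*0.438313 + p_d*1.782436] = 0.612610
  V(1,+0) = exp(-r*dt) * [p_u*0.000000 + p_m*0.000000 + p_d*0.438313] = 0.078819
  V(1,+1) = exp(-r*dt) * [p_u*0.000000 + p_m*0.000000 + p_d*0.000000] = 0.000000
  V(0,+0) = exp(-r*dt) * [p_u*0.000000 + p_m*0.078819 + p_d*0.612610] = 0.162686

Answer: Price = V(0,0) = 0.1627
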